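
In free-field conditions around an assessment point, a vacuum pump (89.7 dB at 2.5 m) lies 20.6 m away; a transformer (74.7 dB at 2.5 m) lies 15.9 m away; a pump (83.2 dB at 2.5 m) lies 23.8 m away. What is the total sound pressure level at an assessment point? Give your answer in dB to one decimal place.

Apply inverse-square spreading to bring every level to the receiver, then sum 10^(L/10).
vacuum pump: 89.7 − 20·log₁₀(20.6/2.5) = 89.7 − 18.32 = 71.38 dB.
transformer: 74.7 − 20·log₁₀(15.9/2.5) = 74.7 − 16.07 = 58.63 dB.
pump: 83.2 − 20·log₁₀(23.8/2.5) = 83.2 − 19.57 = 63.63 dB.
Σ 10^(L/10) = 1.678e+07 → L_total = 10·log₁₀(1.678e+07) = 72.25 dB.

72.2 dB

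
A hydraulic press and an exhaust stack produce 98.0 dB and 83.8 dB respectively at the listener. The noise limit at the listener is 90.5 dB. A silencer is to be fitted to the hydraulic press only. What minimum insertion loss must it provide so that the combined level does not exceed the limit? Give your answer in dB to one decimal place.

Everything except the hydraulic press sums to 10^(83.8/10) = 2.399e+08 in linear terms, 83.80 dB.
The limit corresponds to 10^(90.5/10) = 1.122e+09; subtracting the fixed part leaves 8.821e+08 for the hydraulic press, i.e. 89.46 dB.
Required insertion loss = 98.0 − 89.46 = 8.54 dB.

8.5 dB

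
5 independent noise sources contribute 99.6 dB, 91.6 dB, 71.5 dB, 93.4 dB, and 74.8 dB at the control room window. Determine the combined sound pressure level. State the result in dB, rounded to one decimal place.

Incoherent sources combine by intensity addition: L_total = 10·log₁₀(Σ 10^(L_i/10)).
Σ 10^(L/10) = 10^(99.6/10) + 10^(91.6/10) + 10^(71.5/10) + 10^(93.4/10) + 10^(74.8/10) = 1.280e+10.
L_total = 10·log₁₀(1.280e+10) = 101.07 dB.

101.1 dB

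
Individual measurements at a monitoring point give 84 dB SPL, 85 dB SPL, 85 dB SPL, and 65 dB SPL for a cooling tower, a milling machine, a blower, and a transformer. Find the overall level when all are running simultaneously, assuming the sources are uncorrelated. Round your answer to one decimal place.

89.5 dB SPL

For uncorrelated sources the intensities add, so convert each level to linear form, sum, and take 10·log₁₀ of the total.
Σ 10^(L/10) = 10^(84/10) + 10^(85/10) + 10^(85/10) + 10^(65/10) = 8.868e+08.
L_total = 10·log₁₀(8.868e+08) = 89.48 dB SPL.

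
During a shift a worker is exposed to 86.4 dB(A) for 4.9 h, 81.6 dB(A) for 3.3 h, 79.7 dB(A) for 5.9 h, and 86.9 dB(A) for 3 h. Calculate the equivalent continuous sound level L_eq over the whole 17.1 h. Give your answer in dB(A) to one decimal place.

84.3 dB(A)

The energy average is taken in the linear domain: L_eq = 10·log₁₀[(Σ tᵢ·10^(Lᵢ/10))/T], T = 17.1 h.
Σ tᵢ·10^(Lᵢ/10) = 4.9·10^(86.4/10) + 3.3·10^(81.6/10) + 5.9·10^(79.7/10) + 3·10^(86.9/10) = 4.636e+09.
L_eq = 10·log₁₀(4.636e+09/17.1) = 84.33 dB(A).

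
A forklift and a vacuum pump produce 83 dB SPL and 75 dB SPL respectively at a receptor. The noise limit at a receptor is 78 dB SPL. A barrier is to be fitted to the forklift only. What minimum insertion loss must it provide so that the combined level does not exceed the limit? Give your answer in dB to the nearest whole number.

Everything except the forklift sums to 10^(75/10) = 3.162e+07 in linear terms, 75.00 dB SPL.
To meet 78 dB SPL overall, the treated forklift may contribute at most 10^(78/10) − 3.162e+07 = 3.147e+07, i.e. 74.98 dB SPL.
Required insertion loss = 83 − 74.98 = 8.02 dB.

8 dB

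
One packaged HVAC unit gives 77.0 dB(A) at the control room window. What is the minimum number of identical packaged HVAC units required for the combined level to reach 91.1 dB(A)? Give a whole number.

N identical sources give L₁ + 10·log₁₀ N, so require 10·log₁₀ N ≥ 91.1 − 77.0 = 14.1 dB.
N ≥ 10^(14.1/10) = 25.704, so N = 26.

26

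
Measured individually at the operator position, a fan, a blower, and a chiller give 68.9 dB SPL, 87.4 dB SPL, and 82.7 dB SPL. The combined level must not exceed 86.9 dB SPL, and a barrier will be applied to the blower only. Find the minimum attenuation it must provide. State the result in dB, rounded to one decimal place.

Everything except the blower sums to 10^(68.9/10) + 10^(82.7/10) = 1.940e+08 in linear terms, 82.88 dB SPL.
To meet 86.9 dB SPL overall, the treated blower may contribute at most 10^(86.9/10) − 1.940e+08 = 2.958e+08, i.e. 84.71 dB SPL.
So the blower must be reduced from 87.4 to 84.71 dB SPL: IL = 2.69 dB.

2.7 dB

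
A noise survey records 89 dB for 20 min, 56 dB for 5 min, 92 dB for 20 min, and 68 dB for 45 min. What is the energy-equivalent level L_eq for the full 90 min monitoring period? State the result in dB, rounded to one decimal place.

Weight each interval's intensity by its duration and average over T = 90 min:
Σ tᵢ·10^(Lᵢ/10) = 20·10^(89/10) + 5·10^(56/10) + 20·10^(92/10) + 45·10^(68/10) = 4.787e+10.
L_eq = 10·log₁₀(4.787e+10/90) = 87.26 dB.

87.3 dB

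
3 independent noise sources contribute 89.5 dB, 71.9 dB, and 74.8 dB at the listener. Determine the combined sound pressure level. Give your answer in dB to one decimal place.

Incoherent sources combine by intensity addition: L_total = 10·log₁₀(Σ 10^(L_i/10)).
Σ 10^(L/10) = 10^(89.5/10) + 10^(71.9/10) + 10^(74.8/10) = 9.369e+08.
L_total = 10·log₁₀(9.369e+08) = 89.72 dB.

89.7 dB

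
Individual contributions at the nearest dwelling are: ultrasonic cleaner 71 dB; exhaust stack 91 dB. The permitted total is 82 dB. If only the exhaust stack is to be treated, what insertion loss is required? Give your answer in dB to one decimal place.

9.4 dB

Everything except the exhaust stack sums to 10^(71/10) = 1.259e+07 in linear terms, 71.00 dB.
To meet 82 dB overall, the treated exhaust stack may contribute at most 10^(82/10) − 1.259e+07 = 1.459e+08, i.e. 81.64 dB.
Required insertion loss = 91 − 81.64 = 9.36 dB.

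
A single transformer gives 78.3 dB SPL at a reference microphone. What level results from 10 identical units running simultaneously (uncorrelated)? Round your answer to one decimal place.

88.3 dB SPL

L_total = L₁ + 10·log₁₀ N for N identical incoherent sources.
L_total = 78.3 + 10·log₁₀(10) = 78.3 + 10.000 = 88.30 dB SPL.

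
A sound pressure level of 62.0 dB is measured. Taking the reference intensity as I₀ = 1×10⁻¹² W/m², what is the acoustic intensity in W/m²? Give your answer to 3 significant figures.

I = I₀·10^(L/10) = 10⁻¹² × 10^(62.0/10) = 10^(-5.800).

1.58e-06 W/m²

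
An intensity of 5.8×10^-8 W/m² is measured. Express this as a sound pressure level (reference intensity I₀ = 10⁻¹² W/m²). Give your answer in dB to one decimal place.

47.6 dB

Dividing by I₀ shifts the exponent by 12: I/I₀ = 5.8×10^4.
L = 10·(0.7634 + 4) = 47.63 dB.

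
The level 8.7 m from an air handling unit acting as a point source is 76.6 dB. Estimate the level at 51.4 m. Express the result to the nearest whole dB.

61 dB

Point-source attenuation: ΔL = 20·log₁₀(r₂/r₁) = 20·log₁₀(51.4/8.7) = 15.429 dB.
L₂ = 76.6 − 20·log₁₀(51.4/8.7) = 76.6 − 15.429 = 61.17 dB.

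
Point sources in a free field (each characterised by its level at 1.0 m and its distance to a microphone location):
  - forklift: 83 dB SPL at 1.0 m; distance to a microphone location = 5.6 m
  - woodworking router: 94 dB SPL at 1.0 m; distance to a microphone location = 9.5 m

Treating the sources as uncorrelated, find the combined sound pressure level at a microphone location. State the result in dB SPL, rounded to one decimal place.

Propagate each source to the receiver with L = L_ref − 20·log₁₀(r/r_ref), then add intensities.
forklift: 83 − 20·log₁₀(5.6/1.0) = 83 − 14.96 = 68.04 dB SPL.
woodworking router: 94 − 20·log₁₀(9.5/1.0) = 94 − 19.55 = 74.45 dB SPL.
Σ 10^(L/10) = 3.419e+07 → L_total = 10·log₁₀(3.419e+07) = 75.34 dB SPL.

75.3 dB SPL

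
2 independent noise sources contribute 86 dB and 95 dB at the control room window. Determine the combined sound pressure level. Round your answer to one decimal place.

Incoherent sources combine by intensity addition: L_total = 10·log₁₀(Σ 10^(L_i/10)).
Σ 10^(L/10) = 10^(86/10) + 10^(95/10) = 3.560e+09.
L_total = 10·log₁₀(3.560e+09) = 95.51 dB.

95.5 dB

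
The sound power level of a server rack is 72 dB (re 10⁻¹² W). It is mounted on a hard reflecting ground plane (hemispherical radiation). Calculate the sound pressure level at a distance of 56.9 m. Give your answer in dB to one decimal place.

Free-field hemispherical radiation: L_p = L_w − 10·log₁₀(2π·r²), r = 56.9 m.
2π·r² = 2.034e+04 m², 10·log₁₀ of that is 43.084 dB.
L_p = 72 − 43.084 = 28.92 dB.

28.9 dB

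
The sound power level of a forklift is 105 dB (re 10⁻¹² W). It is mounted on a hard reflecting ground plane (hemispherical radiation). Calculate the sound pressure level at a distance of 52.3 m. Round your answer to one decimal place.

62.6 dB

The power spreads over a hemisphere of area 2π·r², so L_p = L_w − 10·log₁₀(2π·r²).
2π·r² = 1.719e+04 m², 10·log₁₀ of that is 42.352 dB.
L_p = 105 − 42.352 = 62.65 dB.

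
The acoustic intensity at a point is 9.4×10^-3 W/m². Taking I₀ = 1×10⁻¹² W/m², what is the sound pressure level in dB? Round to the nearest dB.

100 dB

I/I₀ = 9.4×10^-3/10⁻¹² = 9.4×10^9, and L = 10·log₁₀(I/I₀).
L = 10·(0.9731 + 9) = 99.73 dB.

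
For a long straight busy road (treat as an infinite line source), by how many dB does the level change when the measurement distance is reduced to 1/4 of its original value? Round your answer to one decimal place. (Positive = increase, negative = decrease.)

A line source loses 3 dB per doubling of distance; generally ΔL = −10·log₁₀(r₂/r₁).
ΔL = −10·log₁₀(0.25) = +6.02 dB.

+6.0 dB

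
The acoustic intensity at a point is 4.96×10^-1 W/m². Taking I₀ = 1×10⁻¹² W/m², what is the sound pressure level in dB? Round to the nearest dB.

Dividing by I₀ shifts the exponent by 12: I/I₀ = 4.96×10^11.
L = 10·(0.6955 + 11) = 116.95 dB.

117 dB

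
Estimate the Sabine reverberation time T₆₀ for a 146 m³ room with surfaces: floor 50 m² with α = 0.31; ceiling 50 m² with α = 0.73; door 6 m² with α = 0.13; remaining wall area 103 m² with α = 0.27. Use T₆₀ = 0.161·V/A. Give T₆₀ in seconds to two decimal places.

A = Σ Sᵢαᵢ = 50·0.31 + 50·0.73 + 6·0.13 + 103·0.27 = 80.59 m².
T₆₀ = 0.161·V/A = 0.161·146/80.59 = 0.292 s.

0.29 s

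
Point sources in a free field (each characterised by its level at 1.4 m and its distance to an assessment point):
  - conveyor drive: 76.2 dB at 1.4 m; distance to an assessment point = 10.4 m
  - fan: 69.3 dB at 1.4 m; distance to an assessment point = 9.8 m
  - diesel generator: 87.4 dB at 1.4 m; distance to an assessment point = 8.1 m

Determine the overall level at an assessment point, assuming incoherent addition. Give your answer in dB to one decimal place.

Propagate each source to the receiver with L = L_ref − 20·log₁₀(r/r_ref), then add intensities.
conveyor drive: 76.2 − 20·log₁₀(10.4/1.4) = 76.2 − 17.42 = 58.78 dB.
fan: 69.3 − 20·log₁₀(9.8/1.4) = 69.3 − 16.90 = 52.40 dB.
diesel generator: 87.4 − 20·log₁₀(8.1/1.4) = 87.4 − 15.25 = 72.15 dB.
Σ 10^(L/10) = 1.735e+07 → L_total = 10·log₁₀(1.735e+07) = 72.39 dB.

72.4 dB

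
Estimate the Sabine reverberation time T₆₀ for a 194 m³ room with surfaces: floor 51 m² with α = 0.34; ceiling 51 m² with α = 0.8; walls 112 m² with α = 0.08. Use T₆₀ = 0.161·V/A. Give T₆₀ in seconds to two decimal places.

0.47 s

A = Σ Sᵢαᵢ = 51·0.34 + 51·0.8 + 112·0.08 = 67.10 m².
T₆₀ = 0.161 × 194 / 67.10 = 0.465 s.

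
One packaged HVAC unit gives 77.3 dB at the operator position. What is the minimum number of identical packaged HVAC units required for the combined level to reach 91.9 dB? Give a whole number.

N identical sources give L₁ + 10·log₁₀ N, so require 10·log₁₀ N ≥ 91.9 − 77.3 = 14.6 dB.
N ≥ 10^(14.6/10) = 28.840, so N = 29.

29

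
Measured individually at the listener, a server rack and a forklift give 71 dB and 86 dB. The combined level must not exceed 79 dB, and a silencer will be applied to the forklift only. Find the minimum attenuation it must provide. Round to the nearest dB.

The untreated sources together contribute 10^(71/10) = 1.259e+07, i.e. 71.00 dB.
The limit corresponds to 10^(79/10) = 7.943e+07; subtracting the fixed part leaves 6.684e+07 for the forklift, i.e. 78.25 dB.
Required insertion loss = 86 − 78.25 = 7.75 dB.

8 dB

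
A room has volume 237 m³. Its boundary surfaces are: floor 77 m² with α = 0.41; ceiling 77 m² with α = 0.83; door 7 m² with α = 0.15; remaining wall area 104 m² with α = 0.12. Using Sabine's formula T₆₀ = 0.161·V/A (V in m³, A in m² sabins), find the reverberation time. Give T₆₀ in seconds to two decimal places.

Summing Sᵢαᵢ: 77·0.41 + 77·0.83 + 7·0.15 + 104·0.12 = 109.01 m².
T₆₀ = 0.161·V/A = 0.161·237/109.01 = 0.350 s.

0.35 s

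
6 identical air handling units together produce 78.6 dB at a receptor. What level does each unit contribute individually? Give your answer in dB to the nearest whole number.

6 equal contributions raise the level by 10·log₁₀ 6 = 7.782 dB, so each unit alone gives 78.6 − 7.782.

71 dB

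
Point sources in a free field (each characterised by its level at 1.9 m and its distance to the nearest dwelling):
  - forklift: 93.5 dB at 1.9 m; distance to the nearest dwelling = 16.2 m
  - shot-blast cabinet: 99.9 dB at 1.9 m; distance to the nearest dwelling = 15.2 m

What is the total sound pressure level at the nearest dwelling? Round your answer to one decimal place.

82.6 dB

Propagate each source to the receiver with L = L_ref − 20·log₁₀(r/r_ref), then add intensities.
forklift: 93.5 − 20·log₁₀(16.2/1.9) = 93.5 − 18.62 = 74.88 dB.
shot-blast cabinet: 99.9 − 20·log₁₀(15.2/1.9) = 99.9 − 18.06 = 81.84 dB.
Σ 10^(L/10) = 1.835e+08 → L_total = 10·log₁₀(1.835e+08) = 82.64 dB.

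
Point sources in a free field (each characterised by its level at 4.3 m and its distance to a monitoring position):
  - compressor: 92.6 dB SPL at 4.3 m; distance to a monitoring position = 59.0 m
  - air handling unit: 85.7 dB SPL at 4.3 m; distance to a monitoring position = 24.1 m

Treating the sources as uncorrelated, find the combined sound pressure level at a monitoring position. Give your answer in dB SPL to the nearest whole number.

First find each source's level at the receiver (point-source: −20·log₁₀(r/r_ref)), then combine on an intensity basis.
compressor: 92.6 − 20·log₁₀(59.0/4.3) = 92.6 − 22.75 = 69.85 dB SPL.
air handling unit: 85.7 − 20·log₁₀(24.1/4.3) = 85.7 − 14.97 = 70.73 dB SPL.
Σ 10^(L/10) = 2.149e+07 → L_total = 10·log₁₀(2.149e+07) = 73.32 dB SPL.

73 dB SPL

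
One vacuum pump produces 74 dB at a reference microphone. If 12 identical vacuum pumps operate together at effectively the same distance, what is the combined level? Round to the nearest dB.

85 dB

L_total = L₁ + 10·log₁₀ N for N identical incoherent sources.
L_total = 74 + 10·log₁₀(12) = 74 + 10.792 = 84.79 dB.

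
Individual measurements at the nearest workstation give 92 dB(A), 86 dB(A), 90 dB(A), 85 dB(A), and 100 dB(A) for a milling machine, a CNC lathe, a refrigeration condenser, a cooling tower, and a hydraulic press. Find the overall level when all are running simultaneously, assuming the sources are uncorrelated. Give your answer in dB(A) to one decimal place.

101.2 dB(A)

Incoherent sources combine by intensity addition: L_total = 10·log₁₀(Σ 10^(L_i/10)).
Σ 10^(L/10) = 10^(92/10) + 10^(86/10) + 10^(90/10) + 10^(85/10) + 10^(100/10) = 1.330e+10.
L_total = 10·log₁₀(1.330e+10) = 101.24 dB(A).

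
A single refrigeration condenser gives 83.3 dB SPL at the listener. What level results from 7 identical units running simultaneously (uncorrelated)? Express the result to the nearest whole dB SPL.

92 dB SPL

N identical incoherent sources raise the level by 10·log₁₀ N.
L_total = 83.3 + 10·log₁₀(7) = 83.3 + 8.451 = 91.75 dB SPL.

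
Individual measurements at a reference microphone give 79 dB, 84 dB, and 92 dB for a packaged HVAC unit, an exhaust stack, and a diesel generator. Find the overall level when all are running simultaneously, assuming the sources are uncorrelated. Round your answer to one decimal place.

Incoherent sources combine by intensity addition: L_total = 10·log₁₀(Σ 10^(L_i/10)).
Σ 10^(L/10) = 10^(79/10) + 10^(84/10) + 10^(92/10) = 1.916e+09.
L_total = 10·log₁₀(1.916e+09) = 92.82 dB.

92.8 dB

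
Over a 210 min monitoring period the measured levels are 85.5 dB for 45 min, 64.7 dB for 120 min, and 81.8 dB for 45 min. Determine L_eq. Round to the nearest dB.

The energy average is taken in the linear domain: L_eq = 10·log₁₀[(Σ tᵢ·10^(Lᵢ/10))/T], T = 210 min.
Σ tᵢ·10^(Lᵢ/10) = 45·10^(85.5/10) + 120·10^(64.7/10) + 45·10^(81.8/10) = 2.313e+10.
L_eq = 10·log₁₀(2.313e+10/210) = 80.42 dB.

80 dB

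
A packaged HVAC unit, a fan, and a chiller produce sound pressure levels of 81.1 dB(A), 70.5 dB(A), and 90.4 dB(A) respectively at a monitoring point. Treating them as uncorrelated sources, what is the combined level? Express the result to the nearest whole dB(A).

Incoherent sources combine by intensity addition: L_total = 10·log₁₀(Σ 10^(L_i/10)).
Σ 10^(L/10) = 10^(81.1/10) + 10^(70.5/10) + 10^(90.4/10) = 1.237e+09.
L_total = 10·log₁₀(1.237e+09) = 90.92 dB(A).

91 dB(A)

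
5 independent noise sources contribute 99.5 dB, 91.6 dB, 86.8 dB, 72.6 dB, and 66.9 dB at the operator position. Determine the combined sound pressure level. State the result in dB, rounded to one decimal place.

For uncorrelated sources the intensities add, so convert each level to linear form, sum, and take 10·log₁₀ of the total.
Σ 10^(L/10) = 10^(99.5/10) + 10^(91.6/10) + 10^(86.8/10) + 10^(72.6/10) + 10^(66.9/10) = 1.086e+10.
L_total = 10·log₁₀(1.086e+10) = 100.36 dB.

100.4 dB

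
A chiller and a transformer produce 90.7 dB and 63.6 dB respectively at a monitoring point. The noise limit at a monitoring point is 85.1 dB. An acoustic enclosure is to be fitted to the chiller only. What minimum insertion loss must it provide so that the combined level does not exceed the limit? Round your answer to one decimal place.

Fixed contribution from the other source: Σ 10^(L/10) = 10^(63.6/10) = 2.291e+06 (63.60 dB).
The limit corresponds to 10^(85.1/10) = 3.236e+08; subtracting the fixed part leaves 3.213e+08 for the chiller, i.e. 85.07 dB.
So the chiller must be reduced from 90.7 to 85.07 dB: IL = 5.63 dB.

5.6 dB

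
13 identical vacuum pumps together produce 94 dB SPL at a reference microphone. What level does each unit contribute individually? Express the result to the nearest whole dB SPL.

For N identical incoherent sources L_total = L₁ + 10·log₁₀ N, so L₁ = 94 − 10·log₁₀(13) = 94 − 11.139.

83 dB SPL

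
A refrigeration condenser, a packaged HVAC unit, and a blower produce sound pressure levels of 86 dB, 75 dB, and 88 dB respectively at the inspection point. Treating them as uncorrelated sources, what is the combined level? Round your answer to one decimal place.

90.3 dB

For uncorrelated sources the intensities add, so convert each level to linear form, sum, and take 10·log₁₀ of the total.
Σ 10^(L/10) = 10^(86/10) + 10^(75/10) + 10^(88/10) = 1.061e+09.
L_total = 10·log₁₀(1.061e+09) = 90.26 dB.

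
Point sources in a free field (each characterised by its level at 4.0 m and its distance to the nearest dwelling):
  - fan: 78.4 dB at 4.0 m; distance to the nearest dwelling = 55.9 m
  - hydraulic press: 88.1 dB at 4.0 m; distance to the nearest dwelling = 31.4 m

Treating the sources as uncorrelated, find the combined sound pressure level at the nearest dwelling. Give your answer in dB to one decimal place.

Propagate each source to the receiver with L = L_ref − 20·log₁₀(r/r_ref), then add intensities.
fan: 78.4 − 20·log₁₀(55.9/4.0) = 78.4 − 22.91 = 55.49 dB.
hydraulic press: 88.1 − 20·log₁₀(31.4/4.0) = 88.1 − 17.90 = 70.20 dB.
Σ 10^(L/10) = 1.083e+07 → L_total = 10·log₁₀(1.083e+07) = 70.35 dB.

70.3 dB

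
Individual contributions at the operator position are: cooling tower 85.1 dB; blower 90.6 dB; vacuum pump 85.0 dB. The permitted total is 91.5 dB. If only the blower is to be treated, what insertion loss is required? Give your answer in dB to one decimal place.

1.7 dB

Everything except the blower sums to 10^(85.1/10) + 10^(85.0/10) = 6.398e+08 in linear terms, 88.06 dB.
To meet 91.5 dB overall, the treated blower may contribute at most 10^(91.5/10) − 6.398e+08 = 7.727e+08, i.e. 88.88 dB.
Required insertion loss = 90.6 − 88.88 = 1.72 dB.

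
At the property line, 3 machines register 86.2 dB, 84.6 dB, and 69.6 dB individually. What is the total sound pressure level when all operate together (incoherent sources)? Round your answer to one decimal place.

88.5 dB

For uncorrelated sources the intensities add, so convert each level to linear form, sum, and take 10·log₁₀ of the total.
Σ 10^(L/10) = 10^(86.2/10) + 10^(84.6/10) + 10^(69.6/10) = 7.144e+08.
L_total = 10·log₁₀(7.144e+08) = 88.54 dB.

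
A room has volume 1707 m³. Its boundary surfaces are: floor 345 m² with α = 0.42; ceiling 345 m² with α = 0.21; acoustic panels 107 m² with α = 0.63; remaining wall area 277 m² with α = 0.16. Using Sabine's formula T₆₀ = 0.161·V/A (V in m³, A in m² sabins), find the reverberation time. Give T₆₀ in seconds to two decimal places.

0.84 s

Total absorption A = 345·0.42 + 345·0.21 + 107·0.63 + 277·0.16 = 329.08 m² sabins.
T₆₀ = 0.161 × 1707 / 329.08 = 0.835 s.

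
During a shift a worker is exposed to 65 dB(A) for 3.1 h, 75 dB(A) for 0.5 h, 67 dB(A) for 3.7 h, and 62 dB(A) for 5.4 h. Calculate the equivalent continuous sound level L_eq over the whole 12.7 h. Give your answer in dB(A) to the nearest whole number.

L_eq = 10·log₁₀[(1/T)·Σ tᵢ·10^(Lᵢ/10)] with T = 12.7 h.
Σ tᵢ·10^(Lᵢ/10) = 3.1·10^(65/10) + 0.5·10^(75/10) + 3.7·10^(67/10) + 5.4·10^(62/10) = 5.272e+07.
L_eq = 10·log₁₀(5.272e+07/12.7) = 66.18 dB(A).

66 dB(A)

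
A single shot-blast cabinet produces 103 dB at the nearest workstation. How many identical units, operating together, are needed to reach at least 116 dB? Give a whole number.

20

N identical sources give L₁ + 10·log₁₀ N, so require 10·log₁₀ N ≥ 116 − 103 = 13.0 dB.
N ≥ 10^(13.0/10) = 19.953, so N = 20.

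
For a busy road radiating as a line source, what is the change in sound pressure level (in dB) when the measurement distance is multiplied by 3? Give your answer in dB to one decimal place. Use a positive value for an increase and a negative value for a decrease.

A line source loses 3 dB per doubling of distance; generally ΔL = −10·log₁₀(r₂/r₁).
ΔL = −10·log₁₀(3) = -4.77 dB.

-4.8 dB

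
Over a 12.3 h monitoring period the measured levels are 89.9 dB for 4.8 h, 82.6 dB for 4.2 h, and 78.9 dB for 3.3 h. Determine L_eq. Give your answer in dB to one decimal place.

86.7 dB

L_eq = 10·log₁₀[(1/T)·Σ tᵢ·10^(Lᵢ/10)] with T = 12.3 h.
Σ tᵢ·10^(Lᵢ/10) = 4.8·10^(89.9/10) + 4.2·10^(82.6/10) + 3.3·10^(78.9/10) = 5.711e+09.
L_eq = 10·log₁₀(5.711e+09/12.3) = 86.67 dB.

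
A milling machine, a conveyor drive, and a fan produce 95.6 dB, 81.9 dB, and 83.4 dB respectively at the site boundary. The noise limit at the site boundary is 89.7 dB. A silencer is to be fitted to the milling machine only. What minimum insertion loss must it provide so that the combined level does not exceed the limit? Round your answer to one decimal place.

8.1 dB

Everything except the milling machine sums to 10^(81.9/10) + 10^(83.4/10) = 3.737e+08 in linear terms, 85.72 dB.
To meet 89.7 dB overall, the treated milling machine may contribute at most 10^(89.7/10) − 3.737e+08 = 5.596e+08, i.e. 87.48 dB.
Required insertion loss = 95.6 − 87.48 = 8.12 dB.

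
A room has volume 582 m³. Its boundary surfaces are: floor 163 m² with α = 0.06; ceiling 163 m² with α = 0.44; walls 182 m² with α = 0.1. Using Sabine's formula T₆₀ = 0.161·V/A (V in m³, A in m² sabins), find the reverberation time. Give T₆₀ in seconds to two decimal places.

0.94 s

Total absorption A = 163·0.06 + 163·0.44 + 182·0.1 = 99.70 m² sabins.
T₆₀ = 0.161 × 582 / 99.70 = 0.940 s.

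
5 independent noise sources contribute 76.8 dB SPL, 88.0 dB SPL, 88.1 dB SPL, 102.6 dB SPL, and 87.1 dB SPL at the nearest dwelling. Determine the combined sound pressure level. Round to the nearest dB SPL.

103 dB SPL

For uncorrelated sources the intensities add, so convert each level to linear form, sum, and take 10·log₁₀ of the total.
Σ 10^(L/10) = 10^(76.8/10) + 10^(88.0/10) + 10^(88.1/10) + 10^(102.6/10) + 10^(87.1/10) = 2.003e+10.
L_total = 10·log₁₀(2.003e+10) = 103.02 dB SPL.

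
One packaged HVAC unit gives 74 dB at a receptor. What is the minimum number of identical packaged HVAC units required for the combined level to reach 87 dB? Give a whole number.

20

The shortfall is 87 − 74 = 13.0 dB, and N units add 10·log₁₀ N, so need 10·log₁₀ N ≥ 13.0.
N ≥ 10^(13.0/10) = 19.953, so N = 20.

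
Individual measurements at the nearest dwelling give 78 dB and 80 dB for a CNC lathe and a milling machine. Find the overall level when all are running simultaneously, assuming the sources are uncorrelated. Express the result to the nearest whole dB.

Incoherent sources combine by intensity addition: L_total = 10·log₁₀(Σ 10^(L_i/10)).
Σ 10^(L/10) = 10^(78/10) + 10^(80/10) = 1.631e+08.
L_total = 10·log₁₀(1.631e+08) = 82.12 dB.

82 dB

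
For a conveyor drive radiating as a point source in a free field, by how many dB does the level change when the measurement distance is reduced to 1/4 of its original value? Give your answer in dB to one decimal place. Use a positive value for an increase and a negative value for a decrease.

+12.0 dB

Point-source spreading: ΔL = −20·log₁₀(r₂/r₁).
ΔL = −20·log₁₀(0.25) = +12.04 dB.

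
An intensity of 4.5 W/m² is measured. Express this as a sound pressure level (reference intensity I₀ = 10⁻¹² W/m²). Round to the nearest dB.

127 dB

L = 10·log₁₀(I/I₀) = 10·log₁₀(4.5/10⁻¹²) = 10·log₁₀(4.5×10^12).
L = 10·(0.6532 + 12) = 126.53 dB.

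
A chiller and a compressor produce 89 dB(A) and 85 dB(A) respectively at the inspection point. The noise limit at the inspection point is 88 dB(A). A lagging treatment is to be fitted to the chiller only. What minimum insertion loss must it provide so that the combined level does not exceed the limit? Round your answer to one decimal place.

Fixed contribution from the other source: Σ 10^(L/10) = 10^(85/10) = 3.162e+08 (85.00 dB(A)).
To meet 88 dB(A) overall, the treated chiller may contribute at most 10^(88/10) − 3.162e+08 = 3.147e+08, i.e. 84.98 dB(A).
Required insertion loss = 89 − 84.98 = 4.02 dB.

4.0 dB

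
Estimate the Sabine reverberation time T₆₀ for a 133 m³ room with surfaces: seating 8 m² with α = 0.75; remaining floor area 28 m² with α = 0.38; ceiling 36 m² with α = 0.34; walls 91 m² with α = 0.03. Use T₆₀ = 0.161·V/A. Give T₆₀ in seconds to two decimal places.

0.68 s

Summing Sᵢαᵢ: 8·0.75 + 28·0.38 + 36·0.34 + 91·0.03 = 31.61 m².
T₆₀ = 0.161·V/A = 0.161·133/31.61 = 0.677 s.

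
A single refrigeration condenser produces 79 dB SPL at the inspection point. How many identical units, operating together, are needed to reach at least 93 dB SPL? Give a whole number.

26

N identical sources give L₁ + 10·log₁₀ N, so require 10·log₁₀ N ≥ 93 − 79 = 14.0 dB.
N ≥ 10^(14.0/10) = 25.119, so N = 26.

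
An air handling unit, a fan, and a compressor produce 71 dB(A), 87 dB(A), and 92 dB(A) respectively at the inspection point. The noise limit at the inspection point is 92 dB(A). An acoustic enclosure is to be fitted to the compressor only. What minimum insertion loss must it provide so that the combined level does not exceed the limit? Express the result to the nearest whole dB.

2 dB

Everything except the compressor sums to 10^(71/10) + 10^(87/10) = 5.138e+08 in linear terms, 87.11 dB(A).
To meet 92 dB(A) overall, the treated compressor may contribute at most 10^(92/10) − 5.138e+08 = 1.071e+09, i.e. 90.30 dB(A).
So the compressor must be reduced from 92 to 90.30 dB(A): IL = 1.70 dB.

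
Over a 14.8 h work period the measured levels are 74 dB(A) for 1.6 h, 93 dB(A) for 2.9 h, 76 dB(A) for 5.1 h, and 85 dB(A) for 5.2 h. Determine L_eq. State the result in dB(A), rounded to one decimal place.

87.1 dB(A)

The energy average is taken in the linear domain: L_eq = 10·log₁₀[(Σ tᵢ·10^(Lᵢ/10))/T], T = 14.8 h.
Σ tᵢ·10^(Lᵢ/10) = 1.6·10^(74/10) + 2.9·10^(93/10) + 5.1·10^(76/10) + 5.2·10^(85/10) = 7.674e+09.
L_eq = 10·log₁₀(7.674e+09/14.8) = 87.15 dB(A).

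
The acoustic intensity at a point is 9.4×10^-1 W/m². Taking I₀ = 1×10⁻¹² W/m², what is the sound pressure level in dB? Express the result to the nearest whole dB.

I/I₀ = 9.4×10^-1/10⁻¹² = 9.4×10^11, and L = 10·log₁₀(I/I₀).
L = 10·(0.9731 + 11) = 119.73 dB.

120 dB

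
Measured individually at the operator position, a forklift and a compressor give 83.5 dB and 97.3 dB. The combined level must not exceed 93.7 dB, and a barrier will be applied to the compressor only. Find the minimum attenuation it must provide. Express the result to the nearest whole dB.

Fixed contribution from the other source: Σ 10^(L/10) = 10^(83.5/10) = 2.239e+08 (83.50 dB).
The limit corresponds to 10^(93.7/10) = 2.344e+09; subtracting the fixed part leaves 2.120e+09 for the compressor, i.e. 93.26 dB.
Required insertion loss = 97.3 − 93.26 = 4.04 dB.

4 dB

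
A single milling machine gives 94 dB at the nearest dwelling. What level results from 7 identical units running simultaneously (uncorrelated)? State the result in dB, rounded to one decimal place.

L_total = L₁ + 10·log₁₀ N for N identical incoherent sources.
L_total = 94 + 10·log₁₀(7) = 94 + 8.451 = 102.45 dB.

102.5 dB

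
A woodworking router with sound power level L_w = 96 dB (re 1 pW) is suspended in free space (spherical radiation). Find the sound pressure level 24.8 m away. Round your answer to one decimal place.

Free-field spherical radiation: L_p = L_w − 10·log₁₀(4π·r²), r = 24.8 m.
4π·r² = 7729 m², 10·log₁₀ of that is 38.881 dB.
L_p = 96 − 38.881 = 57.12 dB.

57.1 dB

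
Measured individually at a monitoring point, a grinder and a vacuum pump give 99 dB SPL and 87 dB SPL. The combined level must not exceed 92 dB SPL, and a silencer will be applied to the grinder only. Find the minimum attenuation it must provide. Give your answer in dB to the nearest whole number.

9 dB

Fixed contribution from the other source: Σ 10^(L/10) = 10^(87/10) = 5.012e+08 (87.00 dB SPL).
To meet 92 dB SPL overall, the treated grinder may contribute at most 10^(92/10) − 5.012e+08 = 1.084e+09, i.e. 90.35 dB SPL.
So the grinder must be reduced from 99 to 90.35 dB SPL: IL = 8.65 dB.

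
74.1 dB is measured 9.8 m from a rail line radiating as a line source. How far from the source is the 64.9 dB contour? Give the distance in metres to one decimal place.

81.5 m

For a line source L₁ − L₂ = 10·log₁₀(r₂/r₁), so r₂ = r₁·10^((L₁−L₂)/10).
r₂ = 9.8·10^((74.1−64.9)/10) = 9.8·10^(9.2/10) = 81.51 m.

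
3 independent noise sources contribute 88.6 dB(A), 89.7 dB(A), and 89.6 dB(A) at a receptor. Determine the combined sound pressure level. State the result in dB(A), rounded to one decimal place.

94.1 dB(A)

Incoherent sources combine by intensity addition: L_total = 10·log₁₀(Σ 10^(L_i/10)).
Σ 10^(L/10) = 10^(88.6/10) + 10^(89.7/10) + 10^(89.6/10) = 2.570e+09.
L_total = 10·log₁₀(2.570e+09) = 94.10 dB(A).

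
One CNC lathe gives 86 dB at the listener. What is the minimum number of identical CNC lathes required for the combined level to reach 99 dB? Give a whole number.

20

Need L₁ + 10·log₁₀ N ≥ 99, i.e. log₁₀ N ≥ 1.30.
N ≥ 10^(13.0/10) = 19.953, so N = 20.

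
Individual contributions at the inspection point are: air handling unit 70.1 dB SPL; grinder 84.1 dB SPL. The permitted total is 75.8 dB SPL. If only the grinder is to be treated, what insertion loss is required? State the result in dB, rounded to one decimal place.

The untreated sources together contribute 10^(70.1/10) = 1.023e+07, i.e. 70.10 dB SPL.
The limit corresponds to 10^(75.8/10) = 3.802e+07; subtracting the fixed part leaves 2.779e+07 for the grinder, i.e. 74.44 dB SPL.
Required insertion loss = 84.1 − 74.44 = 9.66 dB.

9.7 dB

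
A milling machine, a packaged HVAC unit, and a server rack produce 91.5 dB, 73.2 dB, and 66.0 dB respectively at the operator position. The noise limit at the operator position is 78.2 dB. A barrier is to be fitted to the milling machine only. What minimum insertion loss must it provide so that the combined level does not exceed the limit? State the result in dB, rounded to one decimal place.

15.4 dB

Everything except the milling machine sums to 10^(73.2/10) + 10^(66.0/10) = 2.487e+07 in linear terms, 73.96 dB.
The limit corresponds to 10^(78.2/10) = 6.607e+07; subtracting the fixed part leaves 4.120e+07 for the milling machine, i.e. 76.15 dB.
So the milling machine must be reduced from 91.5 to 76.15 dB: IL = 15.35 dB.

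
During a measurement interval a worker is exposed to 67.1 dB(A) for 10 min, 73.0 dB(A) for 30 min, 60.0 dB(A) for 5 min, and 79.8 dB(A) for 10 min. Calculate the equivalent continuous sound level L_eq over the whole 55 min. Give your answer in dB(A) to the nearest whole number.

The energy average is taken in the linear domain: L_eq = 10·log₁₀[(Σ tᵢ·10^(Lᵢ/10))/T], T = 55 min.
Σ tᵢ·10^(Lᵢ/10) = 10·10^(67.1/10) + 30·10^(73.0/10) + 5·10^(60.0/10) + 10·10^(79.8/10) = 1.610e+09.
L_eq = 10·log₁₀(1.610e+09/55) = 74.66 dB(A).

75 dB(A)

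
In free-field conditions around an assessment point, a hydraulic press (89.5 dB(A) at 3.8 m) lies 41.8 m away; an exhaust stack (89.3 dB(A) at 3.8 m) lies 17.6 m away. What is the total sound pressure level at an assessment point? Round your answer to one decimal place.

76.7 dB(A)

Apply inverse-square spreading to bring every level to the receiver, then sum 10^(L/10).
hydraulic press: 89.5 − 20·log₁₀(41.8/3.8) = 89.5 − 20.83 = 68.67 dB(A).
exhaust stack: 89.3 − 20·log₁₀(17.6/3.8) = 89.3 − 13.31 = 75.99 dB(A).
Σ 10^(L/10) = 4.704e+07 → L_total = 10·log₁₀(4.704e+07) = 76.72 dB(A).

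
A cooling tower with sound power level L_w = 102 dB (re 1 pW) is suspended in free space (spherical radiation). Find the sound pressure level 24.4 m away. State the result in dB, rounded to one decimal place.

63.3 dB

The power spreads over a sphere of area 4π·r², so L_p = L_w − 10·log₁₀(4π·r²).
4π·r² = 7482 m², 10·log₁₀ of that is 38.740 dB.
L_p = 102 − 38.740 = 63.26 dB.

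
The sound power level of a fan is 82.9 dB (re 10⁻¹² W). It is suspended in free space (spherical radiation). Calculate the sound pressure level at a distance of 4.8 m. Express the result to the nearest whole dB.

L_p = L_w − 10·log₁₀(4π·r²) with r = 4.8 m.
4π·r² = 289.5 m², 10·log₁₀ of that is 24.617 dB.
L_p = 82.9 − 24.617 = 58.28 dB.

58 dB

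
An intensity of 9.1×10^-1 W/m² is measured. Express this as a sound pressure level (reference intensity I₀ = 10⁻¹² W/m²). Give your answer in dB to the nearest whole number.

Dividing by I₀ shifts the exponent by 12: I/I₀ = 9.1×10^11.
L = 10·(0.9590 + 11) = 119.59 dB.

120 dB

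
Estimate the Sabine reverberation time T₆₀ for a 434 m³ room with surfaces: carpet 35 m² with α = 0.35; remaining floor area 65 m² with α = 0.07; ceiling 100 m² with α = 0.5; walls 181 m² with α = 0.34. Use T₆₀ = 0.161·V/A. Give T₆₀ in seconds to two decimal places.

0.54 s

A = Σ Sᵢαᵢ = 35·0.35 + 65·0.07 + 100·0.5 + 181·0.34 = 128.34 m².
T₆₀ = 0.161 × 434 / 128.34 = 0.544 s.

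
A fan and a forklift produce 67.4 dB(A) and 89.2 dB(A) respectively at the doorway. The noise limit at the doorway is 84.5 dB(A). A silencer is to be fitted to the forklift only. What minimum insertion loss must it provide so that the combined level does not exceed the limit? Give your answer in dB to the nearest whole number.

5 dB

Everything except the forklift sums to 10^(67.4/10) = 5.495e+06 in linear terms, 67.40 dB(A).
The limit corresponds to 10^(84.5/10) = 2.818e+08; subtracting the fixed part leaves 2.763e+08 for the forklift, i.e. 84.41 dB(A).
Required insertion loss = 89.2 − 84.41 = 4.79 dB.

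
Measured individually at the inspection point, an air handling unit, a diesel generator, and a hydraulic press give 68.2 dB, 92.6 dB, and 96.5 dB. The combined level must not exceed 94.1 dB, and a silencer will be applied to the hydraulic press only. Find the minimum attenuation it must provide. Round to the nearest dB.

8 dB

Everything except the hydraulic press sums to 10^(68.2/10) + 10^(92.6/10) = 1.826e+09 in linear terms, 92.62 dB.
The limit corresponds to 10^(94.1/10) = 2.570e+09; subtracting the fixed part leaves 7.441e+08 for the hydraulic press, i.e. 88.72 dB.
So the hydraulic press must be reduced from 96.5 to 88.72 dB: IL = 7.78 dB.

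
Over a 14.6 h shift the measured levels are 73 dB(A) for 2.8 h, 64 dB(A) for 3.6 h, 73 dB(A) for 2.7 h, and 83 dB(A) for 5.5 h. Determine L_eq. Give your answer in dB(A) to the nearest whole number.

L_eq = 10·log₁₀[(1/T)·Σ tᵢ·10^(Lᵢ/10)] with T = 14.6 h.
Σ tᵢ·10^(Lᵢ/10) = 2.8·10^(73/10) + 3.6·10^(64/10) + 2.7·10^(73/10) + 5.5·10^(83/10) = 1.216e+09.
L_eq = 10·log₁₀(1.216e+09/14.6) = 79.21 dB(A).

79 dB(A)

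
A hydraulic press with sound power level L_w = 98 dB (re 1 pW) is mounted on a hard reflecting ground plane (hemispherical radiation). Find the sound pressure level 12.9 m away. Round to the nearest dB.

68 dB

The power spreads over a hemisphere of area 2π·r², so L_p = L_w − 10·log₁₀(2π·r²).
2π·r² = 1046 m², 10·log₁₀ of that is 30.194 dB.
L_p = 98 − 30.194 = 67.81 dB.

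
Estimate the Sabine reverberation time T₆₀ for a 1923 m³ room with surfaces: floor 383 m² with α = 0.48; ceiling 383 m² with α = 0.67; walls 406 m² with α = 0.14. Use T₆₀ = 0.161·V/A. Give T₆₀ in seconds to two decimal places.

0.62 s

Total absorption A = 383·0.48 + 383·0.67 + 406·0.14 = 497.29 m² sabins.
T₆₀ = 0.161·V/A = 0.161·1923/497.29 = 0.623 s.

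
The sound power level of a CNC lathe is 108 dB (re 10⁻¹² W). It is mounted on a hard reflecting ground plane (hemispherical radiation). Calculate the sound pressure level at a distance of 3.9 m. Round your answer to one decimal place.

The power spreads over a hemisphere of area 2π·r², so L_p = L_w − 10·log₁₀(2π·r²).
2π·r² = 95.57 m², 10·log₁₀ of that is 19.803 dB.
L_p = 108 − 19.803 = 88.20 dB.

88.2 dB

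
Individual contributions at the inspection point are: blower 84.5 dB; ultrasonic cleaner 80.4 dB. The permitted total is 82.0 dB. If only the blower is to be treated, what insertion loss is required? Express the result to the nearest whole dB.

The untreated sources together contribute 10^(80.4/10) = 1.096e+08, i.e. 80.40 dB.
The limit corresponds to 10^(82.0/10) = 1.585e+08; subtracting the fixed part leaves 4.884e+07 for the blower, i.e. 76.89 dB.
Required insertion loss = 84.5 − 76.89 = 7.61 dB.

8 dB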